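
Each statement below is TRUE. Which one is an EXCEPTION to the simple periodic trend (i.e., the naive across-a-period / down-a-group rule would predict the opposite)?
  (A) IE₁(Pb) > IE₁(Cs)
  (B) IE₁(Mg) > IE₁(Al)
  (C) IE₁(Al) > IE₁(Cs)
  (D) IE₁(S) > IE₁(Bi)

(B)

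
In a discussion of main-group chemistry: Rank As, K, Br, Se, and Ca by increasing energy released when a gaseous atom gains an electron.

K is in period 4, group 1; Ca is in period 4, group 2; As is in period 4, group 15; Se is in period 4, group 16; Br is in period 4, group 17.
Adding an electron releases more energy for atoms nearer the top right (short of the noble gases).
All lie in period 4; the across-period trend (electron affinity increases left to right) applies, with the exception below.
Note the exception: K has a higher electron affinity than Ca, contrary to the simple trend — adding an electron to Ca (ns²) has to open a new, higher-energy np subshell, which is unfavourable.
Tabulated electron affinity (kJ/mol): K 48, Ca 2, As 78, Se 195, Br 325.
So from lowest to highest: Ca < K < As < Se < Br.

Ca, K, As, Se, Br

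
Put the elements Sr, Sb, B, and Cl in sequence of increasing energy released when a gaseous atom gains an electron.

Sr, B, Sb, Cl

Adding an electron releases more energy for atoms nearer the top right (short of the noble gases).
Here both period and group differ, so the two effects have to be weighed against each other.
B > Sr: relative to Sr, both the across-period and down-group shifts push B's electron affinity up.
Sb > B: period and group pull opposite ways; the across-period shift dominates (103 vs 27 kJ/mol).
Cl > Sb: relative to Sb, both the across-period and down-group shifts push Cl's electron affinity up.
For reference (kJ/mol): B 27, Cl 349, Sr 5, Sb 103.
So from lowest to highest: Sr < B < Sb < Cl.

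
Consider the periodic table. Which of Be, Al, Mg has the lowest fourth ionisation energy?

The fourth ionization energy removes an electron from the +3 ion. For each element: Be³⁺ is already 1 electron into the core; Al³⁺ is the bare [Ne] core; Mg³⁺ is already 1 electron into the core.
All of these are removing an electron from a noble-gas core or deeper; the smaller core (lower principal quantum number) is held far more tightly, and within a period the higher nuclear charge binds the same core more tightly.
Approximate IE_4 values (kJ/mol): Be 21007, Al 11577, Mg 10543.
So the fourth ionization energies run Mg < Al < Be.

Mg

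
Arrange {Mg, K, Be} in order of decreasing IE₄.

Be > Mg > K

The fourth ionization energy removes an electron from the +3 ion. For each element: Mg³⁺ is already 1 electron into the core; K³⁺ is already 2 electrons into the core; Be³⁺ is already 1 electron into the core.
All of these are removing an electron from a noble-gas core or deeper; the smaller core (lower principal quantum number) is held far more tightly, and within a period the higher nuclear charge binds the same core more tightly.
Tabulated IE_4 (kJ/mol): Mg 10543, K 5877, Be 21007.
Putting it together, IE_4: K < Mg < Be.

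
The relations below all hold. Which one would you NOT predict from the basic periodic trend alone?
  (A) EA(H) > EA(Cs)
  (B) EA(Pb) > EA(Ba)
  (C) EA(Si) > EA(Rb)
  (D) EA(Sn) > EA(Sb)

(D)

The general trend: electron affinity increases across a period and decreases down a group.
(A) H (period 1, group 1) vs Cs (period 6, group 1): the stated order agrees with the simple trend.
(B) Pb (period 6, group 14) vs Ba (period 6, group 2): the stated order agrees with the simple trend.
(C) Si (period 3, group 14) vs Rb (period 5, group 1): the stated order agrees with the simple trend.
(D) Sn (period 5, group 14) vs Sb (period 5, group 15): the stated order contradicts the simple trend.
The exception is (D): adding an electron to Sb's half-filled 5p³ is unfavourable, so Sn has the more exothermic EA.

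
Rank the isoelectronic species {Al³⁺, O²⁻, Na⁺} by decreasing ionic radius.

All of these have 10 electrons, so size is governed by nuclear charge alone: the more protons, the stronger the pull on the same electron cloud, and the smaller the ion.
Nuclear charges: Al³⁺ (Z=13), Na⁺ (Z=11), O²⁻ (Z=8).
Largest to smallest: O²⁻ > Na⁺ > Al³⁺.

O²⁻ > Na⁺ > Al³⁺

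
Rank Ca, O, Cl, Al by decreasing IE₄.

Al > O > Ca > Cl

IE_4 is the cost of taking one more electron from the +3 cation: Ca³⁺ is already 1 electron into the core; O³⁺ still has 3 valence electrons; Cl³⁺ still has 4 valence electrons; Al³⁺ is the bare [Ne] core.
Usually core removal costs more than valence removal, but here the competition is close: a tightly held n=2 valence electron can cost more to remove than an n=3 core electron, so the actual values have to decide it.
Valence configurations: O³⁺ [He]2s²2p¹, Cl³⁺ [Ne]3s²3p².
Tabulated IE_4 (kJ/mol): Ca 6491, O 7469, Cl 5159, Al 11577.
Putting it together, IE_4: Cl < Ca < O < Al.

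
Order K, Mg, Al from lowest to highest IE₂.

Mg < Al < K

After 1 electron has been removed, what remains? K⁺ is the bare [Ar] core; Mg⁺ still has 1 valence electron; Al⁺ still has 2 valence electrons.
Pulling an electron out of a noble-gas core costs far more than removing a remaining valence electron, so K sits at the high end of IE_2.
Valence configurations: Mg⁺ [Ne]3s¹, Al⁺ [Ne]3s².
The numbers (kJ/mol): K 3052, Mg 1451, Al 1817.
So the second ionization energies run Mg < Al < K.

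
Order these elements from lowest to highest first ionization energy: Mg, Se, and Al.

Al < Mg < Se

IE₁ increases left→right with effective nuclear charge and decreases top→bottom as the valence shell moves farther out.
Neither a single period nor a single group — weigh both effects.
Mg > Al: this pair runs against the simple trend — see the exception note.
Se > Mg: the two effects oppose for this pair; the across-period effect wins (941 vs 738 kJ/mol).
Note the exception: Mg has a higher first ionization energy than Al, contrary to the simple trend — Al's single 3p electron is easier to remove than one from Mg's filled 3s².
Approximate values (kJ/mol): Mg 738, Al 578, Se 941.
So from lowest to highest: Al < Mg < Se.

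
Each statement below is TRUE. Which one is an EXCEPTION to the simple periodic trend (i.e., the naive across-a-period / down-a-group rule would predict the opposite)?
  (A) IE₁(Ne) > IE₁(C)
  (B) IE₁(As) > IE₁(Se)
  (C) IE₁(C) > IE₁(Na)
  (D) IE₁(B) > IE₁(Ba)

(B)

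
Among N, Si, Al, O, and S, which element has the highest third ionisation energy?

IE_3 is the cost of taking one more electron from the +2 cation: N²⁺ still has 3 valence electrons; Si²⁺ still has 2 valence electrons; Al²⁺ still has 1 valence electron; O²⁺ still has 4 valence electrons; S²⁺ still has 4 valence electrons.
All are still removing valence electrons, so compare the +2 ions as you would atoms: IE_3 generally rises across a period (higher Z_eff) and falls down a group (larger shell), subject to the usual subshell exceptions.
Valence configurations: N²⁺ [He]2s²2p¹, Si²⁺ [Ne]3s², Al²⁺ [Ne]3s¹, O²⁺ [He]2s²2p², S²⁺ [Ne]3s²3p².
Approximate IE_3 values (kJ/mol): N 4578, Si 3232, Al 2745, O 5300, S 3357.
Hence IE_3: Al < Si < S < N < O.

O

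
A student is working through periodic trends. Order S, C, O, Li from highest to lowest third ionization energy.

Li > O > C > S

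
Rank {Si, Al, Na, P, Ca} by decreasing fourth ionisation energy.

Al, Na, Ca, P, Si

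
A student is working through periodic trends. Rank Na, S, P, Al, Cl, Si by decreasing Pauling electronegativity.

Cl > S > P > Si > Al > Na

Na is in period 3, group 1; Al is in period 3, group 13; Si is in period 3, group 14; P is in period 3, group 15; S is in period 3, group 16; Cl is in period 3, group 17.
Electronegativity increases across a period and decreases down a group, tracking effective nuclear charge and atomic size.
All lie in period 3, so electronegativity increases left to right.
So from highest to lowest: Cl > S > P > Si > Al > Na.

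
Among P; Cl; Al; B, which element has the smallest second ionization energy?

Consider each +1 ion: P⁺ still has 4 valence electrons; Cl⁺ still has 6 valence electrons; Al⁺ still has 2 valence electrons; B⁺ still has 2 valence electrons.
All are still removing valence electrons, so compare the +1 ions as you would atoms: IE_2 generally rises across a period (higher Z_eff) and falls down a group (larger shell), subject to the usual subshell exceptions.
Valence configurations: P⁺ [Ne]3s²3p², Cl⁺ [Ne]3s²3p⁴, Al⁺ [Ne]3s², B⁺ [He]2s².
The numbers (kJ/mol): P 1907, Cl 2298, Al 1817, B 2427.
Putting it together, IE_2: Al < P < Cl < B.

Al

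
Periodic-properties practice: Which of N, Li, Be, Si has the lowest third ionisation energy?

Si

Consider each +2 ion: N²⁺ still has 3 valence electrons; Li²⁺ is already 1 electron into the core; Be²⁺ is the bare [He] core; Si²⁺ still has 2 valence electrons.
Pulling an electron out of a noble-gas core costs far more than removing a remaining valence electron, so Li and Be sit at the high end of IE_3.
Valence configurations: N²⁺ [He]2s²2p¹, Si²⁺ [Ne]3s².
Tabulated IE_3 (kJ/mol): N 4578, Li 11815, Be 14849, Si 3232.
Putting it together, IE_3: Si < N < Li < Be.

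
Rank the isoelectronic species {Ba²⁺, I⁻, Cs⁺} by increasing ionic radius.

All of these have 54 electrons, so size is governed by nuclear charge alone: the more protons, the stronger the pull on the same electron cloud, and the smaller the ion.
Nuclear charges: Ba²⁺ (Z=56), Cs⁺ (Z=55), I⁻ (Z=53).
Smallest to largest: Ba²⁺ < Cs⁺ < I⁻.

Ba²⁺ < Cs⁺ < I⁻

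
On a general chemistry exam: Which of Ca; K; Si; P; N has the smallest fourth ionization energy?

Si

Consider each +3 ion: Ca³⁺ is already 1 electron into the core; K³⁺ is already 2 electrons into the core; Si³⁺ still has 1 valence electron; P³⁺ still has 2 valence electrons; N³⁺ still has 2 valence electrons.
Usually core removal costs more than valence removal, but here the competition is close: a tightly held n=2 valence electron can cost more to remove than an n=3 core electron, so the actual values have to decide it.
Valence configurations: Si³⁺ [Ne]3s¹, P³⁺ [Ne]3s², N³⁺ [He]2s².
Tabulated IE_4 (kJ/mol): Ca 6491, K 5877, Si 4356, P 4964, N 7475.
Overall IE_4 order: Si < P < K < Ca < N.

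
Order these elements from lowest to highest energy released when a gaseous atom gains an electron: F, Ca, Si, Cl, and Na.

Ca < Na < Si < F < Cl

F is in period 2, group 17; Na is in period 3, group 1; Si is in period 3, group 14; Cl is in period 3, group 17; Ca is in period 4, group 2.
Adding an electron releases more energy for atoms nearer the top right (short of the noble gases).
Here both period and group differ, so the two effects have to be weighed against each other.
Na > Ca: the two effects oppose for this pair; the down-group effect wins (53 vs 2 kJ/mol).
Si > Na: both are in period 3; the period trend gives Si the larger value.
F > Si: relative to Si, both the across-period and down-group shifts push F's electron affinity up.
Cl > F: this pair runs against the simple trend — see the exception note.
Note the exception: Cl has a higher electron affinity than F, contrary to the simple trend — F's small 2p subshell makes the incoming electron feel strong e⁻–e⁻ repulsion, so Cl actually releases more energy on gaining an electron.
Approximate values (kJ/mol): F 328, Na 53, Si 134, Cl 349, Ca 2.
So from lowest to highest: Ca < Na < Si < F < Cl.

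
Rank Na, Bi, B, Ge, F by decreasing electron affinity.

Atoms with high Z_eff and room in the valence shell (especially the halogens) have the most exothermic electron affinities.
These span different periods and groups, so the two trends combine.
Na > B: this pair runs against the simple trend — see the exception note.
Bi > Na: the two effects oppose for this pair; the across-period effect wins (91 vs 53 kJ/mol).
Ge > Bi: period and group pull opposite ways; the down-group shift dominates (119 vs 91 kJ/mol).
F > Ge: relative to Ge, both the across-period and down-group shifts push F's electron affinity up.
Note the exception: Na has a higher electron affinity than B, contrary to the simple trend — B's ns²np¹ configuration gives only a small electron affinity — the sparsely filled np subshell binds an added electron weakly.
For reference (kJ/mol): B 27, F 328, Na 53, Ge 119, Bi 91.
So from highest to lowest: F > Ge > Bi > Na > B.

F, Ge, Bi, Na, B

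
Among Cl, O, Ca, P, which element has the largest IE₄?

The fourth ionization energy removes an electron from the +3 ion. For each element: Cl³⁺ still has 4 valence electrons; O³⁺ still has 3 valence electrons; Ca³⁺ is already 1 electron into the core; P³⁺ still has 2 valence electrons.
Usually core removal costs more than valence removal, but here the competition is close: a tightly held n=2 valence electron can cost more to remove than an n=3 core electron, so the actual values have to decide it.
Valence configurations: Cl³⁺ [Ne]3s²3p², O³⁺ [He]2s²2p¹, P³⁺ [Ne]3s².
Tabulated IE_4 (kJ/mol): Cl 5159, O 7469, Ca 6491, P 4964.
Putting it together, IE_4: P < Cl < Ca < O.

O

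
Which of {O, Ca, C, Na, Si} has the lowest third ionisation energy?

Si

The third ionization energy removes an electron from the +2 ion. For each element: O²⁺ still has 4 valence electrons; Ca²⁺ is the bare [Ar] core; C²⁺ still has 2 valence electrons; Na²⁺ is already 1 electron into the core; Si²⁺ still has 2 valence electrons.
Usually core removal costs more than valence removal, but here the competition is close: a tightly held n=2 valence electron can cost more to remove than an n=3 core electron, so the actual values have to decide it.
Valence configurations: O²⁺ [He]2s²2p², C²⁺ [He]2s², Si²⁺ [Ne]3s².
Approximate IE_3 values (kJ/mol): O 5300, Ca 4912, C 4620, Na 6910, Si 3232.
Putting it together, IE_3: Si < C < Ca < O < Na.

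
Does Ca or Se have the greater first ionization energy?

Ca is in period 4, group 2; Se is in period 4, group 16.
IE₁ increases left→right with effective nuclear charge and decreases top→bottom as the valence shell moves farther out.
All lie in period 4, so first ionization energy increases left to right.
So Se has the greater first ionization energy (Se > Ca).

Se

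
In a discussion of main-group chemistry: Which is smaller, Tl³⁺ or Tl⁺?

Both ions have Z = 81 protons, but Tl³⁺ has lost more electrons, so its remaining electrons feel a larger effective nuclear charge per electron and are pulled in more tightly.
Higher positive charge → smaller ion, so Tl⁺ > Tl³⁺.

Tl³⁺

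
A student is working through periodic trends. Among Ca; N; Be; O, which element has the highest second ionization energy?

O

The second ionization energy removes an electron from the +1 ion. For each element: Ca⁺ still has 1 valence electron; N⁺ still has 4 valence electrons; Be⁺ still has 1 valence electron; O⁺ still has 5 valence electrons.
All are still removing valence electrons, so compare the +1 ions as you would atoms: IE_2 generally rises across a period (higher Z_eff) and falls down a group (larger shell), subject to the usual subshell exceptions.
Valence configurations: Ca⁺ [Ar]4s¹, N⁺ [He]2s²2p², Be⁺ [He]2s¹, O⁺ [He]2s²2p³.
Approximate IE_2 values (kJ/mol): Ca 1145, N 2856, Be 1757, O 3388.
So the second ionization energies run Ca < Be < N < O.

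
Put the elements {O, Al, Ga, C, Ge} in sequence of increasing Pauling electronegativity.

Al < Ga < Ge < C < O

C is in period 2, group 14; O is in period 2, group 16; Al is in period 3, group 13; Ga is in period 4, group 13; Ge is in period 4, group 14.
Atoms toward the upper right of the periodic table pull bonding electrons most strongly.
Neither a single period nor a single group — weigh both effects.
Ga > Al: this pair runs against the simple trend — see the exception note.
Ge > Ga: Ge lies to the right of Ga in period 4, so the across-period effect alone puts Ge higher.
C > Ge: C sits above Ge in group 14, so the down-group effect alone puts C higher.
O > C: both are in period 2; the period trend gives O the larger value.
Note the exception: Ga has a higher electronegativity than Al, contrary to the simple trend — poor shielding by filled d (and f) subshells raises the heavier element's effective nuclear charge more than the simple down-group trend predicts.
Tabulated electronegativity (Pauling): C 2.55, O 3.44, Al 1.61, Ga 1.81, Ge 2.01.
So from lowest to highest: Al < Ga < Ge < C < O.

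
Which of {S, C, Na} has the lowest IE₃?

S

The third ionization energy removes an electron from the +2 ion. For each element: S²⁺ still has 4 valence electrons; C²⁺ still has 2 valence electrons; Na²⁺ is already 1 electron into the core.
Pulling an electron out of a noble-gas core costs far more than removing a remaining valence electron, so Na sits at the high end of IE_3.
Valence configurations: S²⁺ [Ne]3s²3p², C²⁺ [He]2s².
Tabulated IE_3 (kJ/mol): S 3357, C 4620, Na 6910.
Overall IE_3 order: S < C < Na.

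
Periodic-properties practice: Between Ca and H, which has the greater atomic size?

H is in period 1, group 1; Ca is in period 4, group 2.
Radius decreases left→right (rising Z_eff, same n) and increases top→bottom (higher n).
Neither a single period nor a single group — weigh both effects.
Ca > H: period and group pull opposite ways; the down-group shift dominates (171 vs 32 pm).
Tabulated atomic radius (pm): H 32, Ca 171.
So Ca has the greater atomic size (Ca > H).

Ca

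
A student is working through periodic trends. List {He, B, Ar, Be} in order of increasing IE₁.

He is in period 1, group 18; Be is in period 2, group 2; B is in period 2, group 13; Ar is in period 3, group 18.
Removing the outermost electron gets harder across a period and easier down a group.
Neither a single period nor a single group — weigh both effects.
Be > B: this pair runs against the simple trend — see the exception note.
Ar > Be: period and group pull opposite ways; the across-period shift dominates (1521 vs 900 kJ/mol).
He > Ar: they share group 18; the group trend gives He the larger value.
Note the exception: Be has a higher first ionization energy than B, contrary to the simple trend — removing B's lone 2p electron is easier than breaking Be's filled 2s².
Tabulated first ionization energy (kJ/mol): He 2372, Be 900, B 801, Ar 1521.
So from lowest to highest: B < Be < Ar < He.

B < Be < Ar < He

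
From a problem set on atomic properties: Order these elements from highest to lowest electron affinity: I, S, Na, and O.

I > S > O > Na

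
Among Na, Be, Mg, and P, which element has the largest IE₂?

IE_2 is the cost of taking one more electron from the +1 cation: Na⁺ is the bare [Ne] core; Be⁺ still has 1 valence electron; Mg⁺ still has 1 valence electron; P⁺ still has 4 valence electrons.
Core electrons are held far more tightly than valence electrons, so Na tops the IE_2 order.
Valence configurations: Be⁺ [He]2s¹, Mg⁺ [Ne]3s¹, P⁺ [Ne]3s²3p².
The numbers (kJ/mol): Na 4562, Be 1757, Mg 1451, P 1907.
Hence IE_2: Mg < Be < P < Na.

Na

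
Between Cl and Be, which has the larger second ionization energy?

After 1 electron has been removed, what remains? Cl⁺ still has 6 valence electrons; Be⁺ still has 1 valence electron.
All are still removing valence electrons, so compare the +1 ions as you would atoms: IE_2 generally rises across a period (higher Z_eff) and falls down a group (larger shell), subject to the usual subshell exceptions.
Valence configurations: Cl⁺ [Ne]3s²3p⁴, Be⁺ [He]2s¹.
Approximate IE_2 values (kJ/mol): Cl 2298, Be 1757.
Hence IE_2: Be < Cl.

Cl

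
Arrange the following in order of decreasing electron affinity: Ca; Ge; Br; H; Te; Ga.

Br > Te > Ge > H > Ga > Ca

H is in period 1, group 1; Ca is in period 4, group 2; Ga is in period 4, group 13; Ge is in period 4, group 14; Br is in period 4, group 17; Te is in period 5, group 16.
Electron affinity generally becomes more exothermic across a period toward the halogens and less exothermic down a group.
Neither a single period nor a single group — weigh both effects.
Ga > Ca: Ga lies to the right of Ca in period 4, so the across-period effect alone puts Ga higher.
H > Ga: the two effects oppose for this pair; the down-group effect wins (73 vs 29 kJ/mol).
Ge > H: the two effects oppose for this pair; the across-period effect wins (119 vs 73 kJ/mol).
Te > Ge: the two effects oppose for this pair; the across-period effect wins (190 vs 119 kJ/mol).
Br > Te: both effects reinforce here, so Br is clearly the higher of the two.
Tabulated electron affinity (kJ/mol): H 73, Ca 2, Ga 29, Ge 119, Br 325, Te 190.
So from highest to lowest: Br > Te > Ge > H > Ga > Ca.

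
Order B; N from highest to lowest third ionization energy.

The third ionization energy removes an electron from the +2 ion. For each element: B²⁺ still has 1 valence electron; N²⁺ still has 3 valence electrons.
All are still removing valence electrons, so compare the +2 ions as you would atoms: IE_3 generally rises across a period (higher Z_eff) and falls down a group (larger shell), subject to the usual subshell exceptions.
Valence configurations: B²⁺ [He]2s¹, N²⁺ [He]2s²2p¹.
The numbers (kJ/mol): B 3660, N 4578.
So the third ionization energies run B < N.

N > B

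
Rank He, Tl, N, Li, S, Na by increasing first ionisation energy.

IE₁ increases left→right with effective nuclear charge and decreases top→bottom as the valence shell moves farther out.
These span different periods and groups, so the two trends combine.
Li > Na: Li sits above Na in group 1, so the down-group effect alone puts Li higher.
Tl > Li: period and group pull opposite ways; the across-period shift dominates (589 vs 520 kJ/mol).
S > Tl: both effects reinforce here, so S is clearly the higher of the two.
N > S: period and group pull opposite ways; the down-group shift dominates (1402 vs 1000 kJ/mol).
He > N: relative to N, both the across-period and down-group shifts push He's first ionization energy up.
Approximate values (kJ/mol): He 2372, Li 520, N 1402, Na 496, S 1000, Tl 589.
So from lowest to highest: Na < Li < Tl < S < N < He.

Na, Li, Tl, S, N, He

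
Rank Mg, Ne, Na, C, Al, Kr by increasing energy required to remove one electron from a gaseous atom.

C is in period 2, group 14; Ne is in period 2, group 18; Na is in period 3, group 1; Mg is in period 3, group 2; Al is in period 3, group 13; Kr is in period 4, group 18.
Removing the outermost electron gets harder across a period and easier down a group.
Here both period and group differ, so the two effects have to be weighed against each other.
Al > Na: both are in period 3; the period trend gives Al the larger value.
Mg > Al: this pair runs against the simple trend — see the exception note.
C > Mg: relative to Mg, both the across-period and down-group shifts push C's first ionization energy up.
Kr > C: period and group pull opposite ways; the across-period shift dominates (1351 vs 1086 kJ/mol).
Ne > Kr: Ne sits above Kr in group 18, so the down-group effect alone puts Ne higher.
Note the exception: Mg has a higher first ionization energy than Al, contrary to the simple trend — Al's single 3p electron is easier to remove than one from Mg's filled 3s².
For reference (kJ/mol): C 1086, Ne 2081, Na 496, Mg 738, Al 578, Kr 1351.
So from lowest to highest: Na < Al < Mg < C < Kr < Ne.

Na, Al, Mg, C, Kr, Ne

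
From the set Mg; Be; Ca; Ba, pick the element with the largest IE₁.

Be

Be is in period 2, group 2; Mg is in period 3, group 2; Ca is in period 4, group 2; Ba is in period 6, group 2.
IE₁ increases left→right with effective nuclear charge and decreases top→bottom as the valence shell moves farther out.
All are in group 2, so first ionization energy increases up the group.
The largest IE₁ among these belongs to Be.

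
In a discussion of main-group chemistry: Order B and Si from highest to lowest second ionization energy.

IE_2 is the cost of taking one more electron from the +1 cation: B⁺ still has 2 valence electrons; Si⁺ still has 3 valence electrons.
All are still removing valence electrons, so compare the +1 ions as you would atoms: IE_2 generally rises across a period (higher Z_eff) and falls down a group (larger shell), subject to the usual subshell exceptions.
Valence configurations: B⁺ [He]2s², Si⁺ [Ne]3s²3p¹.
Tabulated IE_2 (kJ/mol): B 2427, Si 1577.
Overall IE_2 order: Si < B.

B > Si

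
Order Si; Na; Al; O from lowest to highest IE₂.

The second ionization energy removes an electron from the +1 ion. For each element: Si⁺ still has 3 valence electrons; Na⁺ is the bare [Ne] core; Al⁺ still has 2 valence electrons; O⁺ still has 5 valence electrons.
Pulling an electron out of a noble-gas core costs far more than removing a remaining valence electron, so Na sits at the high end of IE_2.
Valence configurations: Si⁺ [Ne]3s²3p¹, Al⁺ [Ne]3s², O⁺ [He]2s²2p³.
Si⁺ loses a lone 3p electron whereas Al⁺ must break into a filled 3s² pair, so IE_2(Al) > IE_2(Si) even though Si has the higher nuclear charge.
The numbers (kJ/mol): Si 1577, Na 4562, Al 1817, O 3388.
So the second ionization energies run Si < Al < O < Na.

Si, Al, O, Na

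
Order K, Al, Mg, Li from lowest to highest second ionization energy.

The second ionization energy removes an electron from the +1 ion. For each element: K⁺ is the bare [Ar] core; Al⁺ still has 2 valence electrons; Mg⁺ still has 1 valence electron; Li⁺ is the bare [He] core.
Breaking into a closed-shell core is much more expensive than removing a leftover valence electron — K and Li have the largest IE_2 here.
Valence configurations: Al⁺ [Ne]3s², Mg⁺ [Ne]3s¹.
Approximate IE_2 values (kJ/mol): K 3052, Al 1817, Mg 1451, Li 7298.
So the second ionization energies run Mg < Al < K < Li.

Mg < Al < K < Li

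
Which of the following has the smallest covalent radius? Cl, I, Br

Cl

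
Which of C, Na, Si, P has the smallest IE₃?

P

After 2 electrons have been removed, what remains? C²⁺ still has 2 valence electrons; Na²⁺ is already 1 electron into the core; Si²⁺ still has 2 valence electrons; P²⁺ still has 3 valence electrons.
Breaking into a closed-shell core is much more expensive than removing a leftover valence electron — Na has the largest IE_3 here.
Valence configurations: C²⁺ [He]2s², Si²⁺ [Ne]3s², P²⁺ [Ne]3s²3p¹.
P²⁺ loses a lone 3p electron whereas Si²⁺ must break into a filled 3s² pair, so IE_3(Si) > IE_3(P) even though P has the higher nuclear charge.
The numbers (kJ/mol): C 4620, Na 6910, Si 3232, P 2914.
Putting it together, IE_3: P < Si < C < Na.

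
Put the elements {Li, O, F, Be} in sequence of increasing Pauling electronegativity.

Li is in period 2, group 1; Be is in period 2, group 2; O is in period 2, group 16; F is in period 2, group 17.
Electronegativity increases across a period and decreases down a group, tracking effective nuclear charge and atomic size.
All lie in period 2, so electronegativity increases left to right.
So from lowest to highest: Li < Be < O < F.

Li < Be < O < F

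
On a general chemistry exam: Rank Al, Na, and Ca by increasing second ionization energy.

Consider each +1 ion: Al⁺ still has 2 valence electrons; Na⁺ is the bare [Ne] core; Ca⁺ still has 1 valence electron.
Core electrons are held far more tightly than valence electrons, so Na tops the IE_2 order.
Valence configurations: Al⁺ [Ne]3s², Ca⁺ [Ar]4s¹.
The numbers (kJ/mol): Al 1817, Na 4562, Ca 1145.
Hence IE_2: Ca < Al < Na.

Ca < Al < Na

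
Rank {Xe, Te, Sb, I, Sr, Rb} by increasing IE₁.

Rb is in period 5, group 1; Sr is in period 5, group 2; Sb is in period 5, group 15; Te is in period 5, group 16; I is in period 5, group 17; Xe is in period 5, group 18.
Across a period the outer electron is held more tightly (higher IE₁); down a group it sits in a higher shell, more shielded, and comes off more easily.
All lie in period 5, so first ionization energy increases left to right.
So from lowest to highest: Rb < Sr < Sb < Te < I < Xe.

Rb < Sr < Sb < Te < I < Xe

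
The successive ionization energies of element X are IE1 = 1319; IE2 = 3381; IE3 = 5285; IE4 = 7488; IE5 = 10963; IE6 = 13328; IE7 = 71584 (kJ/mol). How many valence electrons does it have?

Look for the largest jump between consecutive ionization energies: IE7/IE6 ≈ 5.4, far larger than any earlier ratio.
That jump marks the point where a core electron is being removed. So the atom has 6 valence electrons.

6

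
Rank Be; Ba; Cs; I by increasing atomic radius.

Be is in period 2, group 2; I is in period 5, group 17; Cs is in period 6, group 1; Ba is in period 6, group 2.
Moving right in a period, electrons are added to the same shell under a stronger nuclear pull, so atoms get smaller; moving down, a new shell is opened and atoms get larger.
These span different periods and groups, so the two trends combine.
I > Be: the two effects oppose for this pair; the down-group effect wins (133 vs 102 pm).
Ba > I: relative to I, both the across-period and down-group shifts push Ba's atomic radius up.
Cs > Ba: Cs lies to the left of Ba in period 6, so the across-period effect alone puts Cs larger.
Approximate values (pm): Be 102, I 133, Cs 232, Ba 196.
So from smallest to largest: Be < I < Ba < Cs.

Be, I, Ba, Cs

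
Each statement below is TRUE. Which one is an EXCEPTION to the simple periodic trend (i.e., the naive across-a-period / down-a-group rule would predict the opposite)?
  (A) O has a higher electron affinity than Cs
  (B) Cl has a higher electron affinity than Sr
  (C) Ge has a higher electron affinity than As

The general trend: electron affinity increases across a period and decreases down a group.
(A) O (period 2, group 16) vs Cs (period 6, group 1): the stated order agrees with the simple trend.
(B) Cl (period 3, group 17) vs Sr (period 5, group 2): the stated order agrees with the simple trend.
(C) Ge (period 4, group 14) vs As (period 4, group 15): the stated order contradicts the simple trend.
The exception is (C): adding an electron to As's half-filled 4p³ is unfavourable, so Ge (4p²) has the more exothermic EA.

(C)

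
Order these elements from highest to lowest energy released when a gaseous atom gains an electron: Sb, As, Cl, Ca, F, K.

F is in period 2, group 17; Cl is in period 3, group 17; K is in period 4, group 1; Ca is in period 4, group 2; As is in period 4, group 15; Sb is in period 5, group 15.
Electron affinity generally becomes more exothermic across a period toward the halogens and less exothermic down a group.
Neither a single period nor a single group — weigh both effects.
K > Ca: this pair runs against the simple trend — see the exception note.
As > K: both are in period 4; the period trend gives As the larger value.
Sb > As: this pair runs against the simple trend — see the exception note.
F > Sb: both effects reinforce here, so F is clearly the higher of the two.
Cl > F: this pair runs against the simple trend — see the exception note.
Note the exception: K has a higher electron affinity than Ca, contrary to the simple trend — adding an electron to Ca (ns²) has to open a new, higher-energy np subshell, which is unfavourable.
Note the exception: Sb has a higher electron affinity than As, contrary to the simple trend — both are half-filled np³, but the pairing/repulsion penalty for the added electron shrinks as the p orbitals become larger and more diffuse down the group, and for Sb that outweighs the weaker nuclear attraction.
Note the exception: Cl has a higher electron affinity than F, contrary to the simple trend — F's small 2p subshell makes the incoming electron feel strong e⁻–e⁻ repulsion, so Cl actually releases more energy on gaining an electron.
For reference (kJ/mol): F 328, Cl 349, K 48, Ca 2, As 78, Sb 103.
So from highest to lowest: Cl > F > Sb > As > K > Ca.

Cl > F > Sb > As > K > Ca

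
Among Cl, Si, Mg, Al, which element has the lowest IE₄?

After 3 electrons have been removed, what remains? Cl³⁺ still has 4 valence electrons; Si³⁺ still has 1 valence electron; Mg³⁺ is already 1 electron into the core; Al³⁺ is the bare [Ne] core.
Breaking into a closed-shell core is much more expensive than removing a leftover valence electron — Mg and Al have the largest IE_4 here.
Valence configurations: Cl³⁺ [Ne]3s²3p², Si³⁺ [Ne]3s¹.
The numbers (kJ/mol): Cl 5159, Si 4356, Mg 10543, Al 11577.
Hence IE_4: Si < Cl < Mg < Al.

Si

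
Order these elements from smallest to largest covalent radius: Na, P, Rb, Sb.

P < Sb < Na < Rb

Na is in period 3, group 1; P is in period 3, group 15; Rb is in period 5, group 1; Sb is in period 5, group 15.
Moving right in a period, electrons are added to the same shell under a stronger nuclear pull, so atoms get smaller; moving down, a new shell is opened and atoms get larger.
Here both period and group differ, so the two effects have to be weighed against each other.
Sb > P: they share group 15; the group trend gives Sb the larger value.
Na > Sb: period and group pull opposite ways; the across-period shift dominates (155 vs 140 pm).
Rb > Na: they share group 1; the group trend gives Rb the larger value.
Approximate values (pm): Na 155, P 111, Rb 210, Sb 140.
So from smallest to largest: P < Sb < Na < Rb.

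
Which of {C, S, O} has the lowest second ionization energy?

Consider each +1 ion: C⁺ still has 3 valence electrons; S⁺ still has 5 valence electrons; O⁺ still has 5 valence electrons.
All are still removing valence electrons, so compare the +1 ions as you would atoms: IE_2 generally rises across a period (higher Z_eff) and falls down a group (larger shell), subject to the usual subshell exceptions.
Valence configurations: C⁺ [He]2s²2p¹, S⁺ [Ne]3s²3p³, O⁺ [He]2s²2p³.
The numbers (kJ/mol): C 2353, S 2252, O 3388.
Overall IE_2 order: S < C < O.

S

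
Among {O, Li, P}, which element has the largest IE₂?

Consider each +1 ion: O⁺ still has 5 valence electrons; Li⁺ is the bare [He] core; P⁺ still has 4 valence electrons.
Core electrons are held far more tightly than valence electrons, so Li tops the IE_2 order.
Valence configurations: O⁺ [He]2s²2p³, P⁺ [Ne]3s²3p².
Approximate IE_2 values (kJ/mol): O 3388, Li 7298, P 1907.
Putting it together, IE_2: P < O < Li.

Li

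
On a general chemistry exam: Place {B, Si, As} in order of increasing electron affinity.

B is in period 2, group 13; Si is in period 3, group 14; As is in period 4, group 15.
EA tends to increase across a period and decrease down a group, though the pattern is less regular than for IE or radius.
These sit on a diagonal, where the across-period and down-group effects partly cancel.
As > B: period and group pull opposite ways; the across-period shift dominates (78 vs 27 kJ/mol).
Si > As: the two effects oppose for this pair; the down-group effect wins (134 vs 78 kJ/mol).
Approximate values (kJ/mol): B 27, Si 134, As 78.
So from lowest to highest: B < As < Si.

B, As, Si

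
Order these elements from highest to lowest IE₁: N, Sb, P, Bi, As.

N > P > As > Sb > Bi

N is in period 2, group 15; P is in period 3, group 15; As is in period 4, group 15; Sb is in period 5, group 15; Bi is in period 6, group 15.
Removing the outermost electron gets harder across a period and easier down a group.
All are in group 15, so first ionization energy increases up the group.
So from highest to lowest: N > P > As > Sb > Bi.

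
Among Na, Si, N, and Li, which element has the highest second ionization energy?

Li

After 1 electron has been removed, what remains? Na⁺ is the bare [Ne] core; Si⁺ still has 3 valence electrons; N⁺ still has 4 valence electrons; Li⁺ is the bare [He] core.
Breaking into a closed-shell core is much more expensive than removing a leftover valence electron — Na and Li have the largest IE_2 here.
Valence configurations: Si⁺ [Ne]3s²3p¹, N⁺ [He]2s²2p².
Approximate IE_2 values (kJ/mol): Na 4562, Si 1577, N 2856, Li 7298.
Overall IE_2 order: Si < N < Na < Li.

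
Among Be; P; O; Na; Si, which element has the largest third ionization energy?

Be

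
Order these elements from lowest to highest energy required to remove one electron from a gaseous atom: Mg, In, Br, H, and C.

IE₁ increases left→right with effective nuclear charge and decreases top→bottom as the valence shell moves farther out.
These span different periods and groups, so the two trends combine.
Mg > In: the two effects oppose for this pair; the down-group effect wins (738 vs 558 kJ/mol).
C > Mg: both effects reinforce here, so C is clearly the higher of the two.
Br > C: the two effects oppose for this pair; the across-period effect wins (1140 vs 1086 kJ/mol).
H > Br: the two effects oppose for this pair; the down-group effect wins (1312 vs 1140 kJ/mol).
For reference (kJ/mol): H 1312, C 1086, Mg 738, Br 1140, In 558.
So from lowest to highest: In < Mg < C < Br < H.

In < Mg < C < Br < H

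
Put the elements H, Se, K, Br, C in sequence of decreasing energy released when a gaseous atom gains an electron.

Br > Se > C > H > K

H is in period 1, group 1; C is in period 2, group 14; K is in period 4, group 1; Se is in period 4, group 16; Br is in period 4, group 17.
Electron affinity generally becomes more exothermic across a period toward the halogens and less exothermic down a group.
Neither a single period nor a single group — weigh both effects.
H > K: H sits above K in group 1, so the down-group effect alone puts H higher.
C > H: the two effects oppose for this pair; the across-period effect wins (122 vs 73 kJ/mol).
Se > C: period and group pull opposite ways; the across-period shift dominates (195 vs 122 kJ/mol).
Br > Se: Br lies to the right of Se in period 4, so the across-period effect alone puts Br higher.
Tabulated electron affinity (kJ/mol): H 73, C 122, K 48, Se 195, Br 325.
So from highest to lowest: Br > Se > C > H > K.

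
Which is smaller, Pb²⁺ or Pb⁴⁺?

Pb⁴⁺

Both ions have Z = 82 protons, but Pb⁴⁺ has lost more electrons, so its remaining electrons feel a larger effective nuclear charge per electron and are pulled in more tightly.
Higher positive charge → smaller ion, so Pb²⁺ > Pb⁴⁺.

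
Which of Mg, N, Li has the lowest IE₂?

Mg

After 1 electron has been removed, what remains? Mg⁺ still has 1 valence electron; N⁺ still has 4 valence electrons; Li⁺ is the bare [He] core.
Core electrons are held far more tightly than valence electrons, so Li tops the IE_2 order.
Valence configurations: Mg⁺ [Ne]3s¹, N⁺ [He]2s²2p².
The numbers (kJ/mol): Mg 1451, N 2856, Li 7298.
Hence IE_2: Mg < N < Li.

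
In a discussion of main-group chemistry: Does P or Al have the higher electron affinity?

Electron affinity generally becomes more exothermic across a period toward the halogens and less exothermic down a group.
All lie in period 3, so electron affinity increases left to right.
So P has the higher electron affinity (P > Al).

P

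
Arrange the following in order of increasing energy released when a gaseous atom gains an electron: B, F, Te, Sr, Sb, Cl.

B is in period 2, group 13; F is in period 2, group 17; Cl is in period 3, group 17; Sr is in period 5, group 2; Sb is in period 5, group 15; Te is in period 5, group 16.
Electron affinity generally becomes more exothermic across a period toward the halogens and less exothermic down a group.
Neither a single period nor a single group — weigh both effects.
B > Sr: both effects reinforce here, so B is clearly the higher of the two.
Sb > B: period and group pull opposite ways; the across-period shift dominates (103 vs 27 kJ/mol).
Te > Sb: Te lies to the right of Sb in period 5, so the across-period effect alone puts Te higher.
F > Te: relative to Te, both the across-period and down-group shifts push F's electron affinity up.
Cl > F: this pair runs against the simple trend — see the exception note.
Note the exception: Cl has a higher electron affinity than F, contrary to the simple trend — F's small 2p subshell makes the incoming electron feel strong e⁻–e⁻ repulsion, so Cl actually releases more energy on gaining an electron.
Approximate values (kJ/mol): B 27, F 328, Cl 349, Sr 5, Sb 103, Te 190.
So from lowest to highest: Sr < B < Sb < Te < F < Cl.

Sr < B < Sb < Te < F < Cl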